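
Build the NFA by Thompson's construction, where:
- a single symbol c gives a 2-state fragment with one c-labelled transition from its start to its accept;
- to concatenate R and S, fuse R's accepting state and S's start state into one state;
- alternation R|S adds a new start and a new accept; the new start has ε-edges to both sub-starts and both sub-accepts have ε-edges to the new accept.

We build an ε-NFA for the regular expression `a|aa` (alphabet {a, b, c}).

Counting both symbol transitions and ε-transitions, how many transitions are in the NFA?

Building bottom-up:
Each of the 3 symbol leaves contributes 1 transition (1 symbol, 0 ε).
  aa : 2 transitions (2 symbol, 0 ε)
  a|aa : 7 transitions (3 symbol, 4 ε)

7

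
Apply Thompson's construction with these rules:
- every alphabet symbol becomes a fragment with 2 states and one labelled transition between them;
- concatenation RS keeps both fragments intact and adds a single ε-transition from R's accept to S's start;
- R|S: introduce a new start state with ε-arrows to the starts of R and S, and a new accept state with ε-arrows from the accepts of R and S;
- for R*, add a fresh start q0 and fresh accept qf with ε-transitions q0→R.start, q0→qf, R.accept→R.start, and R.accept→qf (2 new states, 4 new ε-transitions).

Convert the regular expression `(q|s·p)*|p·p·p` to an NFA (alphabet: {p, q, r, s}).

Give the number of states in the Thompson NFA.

Recursing over subexpressions:
Each of the 6 symbol leaves contributes a 2-state fragment.
  s·p → 4 states
  q|s·p → 8 states
  (q|s·p)* → 10 states
  p·p·p → 6 states
  (q|s·p)*|p·p·p → 18 states

18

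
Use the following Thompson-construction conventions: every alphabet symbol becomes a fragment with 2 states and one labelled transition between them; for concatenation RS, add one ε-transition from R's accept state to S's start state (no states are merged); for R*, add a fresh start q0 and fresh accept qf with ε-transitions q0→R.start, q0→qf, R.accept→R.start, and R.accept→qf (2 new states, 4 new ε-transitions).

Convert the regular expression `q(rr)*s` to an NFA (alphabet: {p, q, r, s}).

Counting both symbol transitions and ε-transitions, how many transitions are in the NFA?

Per subexpression:
Each of the 4 symbol leaves contributes 1 transition (1 symbol, 0 ε).
  rr = 3 transitions (2 symbol, 1 ε)
  (rr)* = 7 transitions (2 symbol, 5 ε)
  q(rr)*s = 11 transitions (4 symbol, 7 ε)

11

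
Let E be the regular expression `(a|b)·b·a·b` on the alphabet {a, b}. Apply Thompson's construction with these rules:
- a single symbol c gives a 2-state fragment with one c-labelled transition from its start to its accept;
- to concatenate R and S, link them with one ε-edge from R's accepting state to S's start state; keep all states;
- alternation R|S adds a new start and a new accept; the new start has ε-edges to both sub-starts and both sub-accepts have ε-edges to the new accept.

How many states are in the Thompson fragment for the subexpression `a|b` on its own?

6

Fragment for `a|b`:
Each of the 2 symbol leaves contributes a 2-state fragment.
  a|b → 6 states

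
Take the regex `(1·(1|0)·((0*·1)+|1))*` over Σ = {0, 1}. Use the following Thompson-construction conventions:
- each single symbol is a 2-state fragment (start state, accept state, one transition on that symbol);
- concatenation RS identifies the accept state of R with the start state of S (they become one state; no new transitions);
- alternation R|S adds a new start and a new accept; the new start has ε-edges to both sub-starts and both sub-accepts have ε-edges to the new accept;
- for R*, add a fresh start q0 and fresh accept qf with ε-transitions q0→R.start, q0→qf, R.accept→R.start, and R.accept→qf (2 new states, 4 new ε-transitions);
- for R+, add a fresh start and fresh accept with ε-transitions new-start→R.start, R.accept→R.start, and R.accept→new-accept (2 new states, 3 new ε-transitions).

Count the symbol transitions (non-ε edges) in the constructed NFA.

6

Building bottom-up:
Each of the 6 symbol leaves contributes exactly 1 symbol transition.
  1|0 — 2 symbol transitions
  0* — 1 symbol transition
  0*·1 — 2 symbol transitions
  (0*·1)+ — 2 symbol transitions
  (0*·1)+|1 — 3 symbol transitions
  1·(1|0)·((0*·1)+|1) — 6 symbol transitions
  (1·(1|0)·((0*·1)+|1))* — 6 symbol transitions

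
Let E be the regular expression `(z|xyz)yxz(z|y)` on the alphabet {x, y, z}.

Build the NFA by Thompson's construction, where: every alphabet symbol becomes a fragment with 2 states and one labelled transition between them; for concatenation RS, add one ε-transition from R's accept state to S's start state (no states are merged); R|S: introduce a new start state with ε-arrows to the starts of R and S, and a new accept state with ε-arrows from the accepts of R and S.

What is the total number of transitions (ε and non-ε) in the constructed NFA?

Recursing over subexpressions:
Each of the 9 symbol leaves contributes 1 transition (1 symbol, 0 ε).
  xyz = 5 transitions (3 symbol, 2 ε)
  z|xyz = 10 transitions (4 symbol, 6 ε)
  z|y = 6 transitions (2 symbol, 4 ε)
  (z|xyz)yxz(z|y) = 23 transitions (9 symbol, 14 ε)

23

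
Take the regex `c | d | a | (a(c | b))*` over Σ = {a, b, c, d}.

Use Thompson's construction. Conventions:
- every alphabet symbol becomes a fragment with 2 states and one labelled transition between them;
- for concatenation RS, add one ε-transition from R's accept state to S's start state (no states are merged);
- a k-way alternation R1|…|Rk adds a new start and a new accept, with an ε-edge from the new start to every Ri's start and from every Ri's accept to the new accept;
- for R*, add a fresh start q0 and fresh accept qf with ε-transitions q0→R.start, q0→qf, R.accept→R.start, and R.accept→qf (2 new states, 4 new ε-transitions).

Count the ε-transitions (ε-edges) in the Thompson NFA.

17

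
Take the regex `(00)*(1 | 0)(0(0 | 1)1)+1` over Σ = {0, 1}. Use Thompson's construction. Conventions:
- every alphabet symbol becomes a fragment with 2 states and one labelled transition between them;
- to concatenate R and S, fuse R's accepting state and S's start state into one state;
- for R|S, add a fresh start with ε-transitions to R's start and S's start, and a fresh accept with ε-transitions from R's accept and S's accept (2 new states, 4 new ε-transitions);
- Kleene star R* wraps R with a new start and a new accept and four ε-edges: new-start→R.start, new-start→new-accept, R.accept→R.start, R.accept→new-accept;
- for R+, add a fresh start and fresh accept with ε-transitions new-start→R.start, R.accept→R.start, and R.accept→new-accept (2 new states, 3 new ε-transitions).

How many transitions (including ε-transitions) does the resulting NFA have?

Recursing over subexpressions:
Each of the 9 symbol leaves contributes 1 transition (1 symbol, 0 ε).
  00 — 2 transitions (2 symbol, 0 ε)
  (00)* — 6 transitions (2 symbol, 4 ε)
  1 | 0 — 6 transitions (2 symbol, 4 ε)
  0 | 1 — 6 transitions (2 symbol, 4 ε)
  0(0 | 1)1 — 8 transitions (4 symbol, 4 ε)
  (0(0 | 1)1)+ — 11 transitions (4 symbol, 7 ε)
  (00)*(1 | 0)(0(0 | 1)1)+1 — 24 transitions (9 symbol, 15 ε)

24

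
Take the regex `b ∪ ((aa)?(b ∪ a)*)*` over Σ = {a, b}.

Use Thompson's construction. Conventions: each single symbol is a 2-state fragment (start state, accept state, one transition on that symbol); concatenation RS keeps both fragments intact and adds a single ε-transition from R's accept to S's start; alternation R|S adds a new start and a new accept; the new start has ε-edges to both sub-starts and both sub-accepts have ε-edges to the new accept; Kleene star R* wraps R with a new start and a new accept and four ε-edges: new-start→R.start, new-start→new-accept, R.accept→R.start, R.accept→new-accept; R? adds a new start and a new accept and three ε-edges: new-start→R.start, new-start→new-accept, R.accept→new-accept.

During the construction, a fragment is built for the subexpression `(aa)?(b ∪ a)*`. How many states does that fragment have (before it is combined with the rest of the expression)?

14

Fragment for `(aa)?(b ∪ a)*`:
Each of the 4 symbol leaves contributes a 2-state fragment.
  aa : 4 states
  (aa)? : 6 states
  b ∪ a : 6 states
  (b ∪ a)* : 8 states
  (aa)?(b ∪ a)* : 14 states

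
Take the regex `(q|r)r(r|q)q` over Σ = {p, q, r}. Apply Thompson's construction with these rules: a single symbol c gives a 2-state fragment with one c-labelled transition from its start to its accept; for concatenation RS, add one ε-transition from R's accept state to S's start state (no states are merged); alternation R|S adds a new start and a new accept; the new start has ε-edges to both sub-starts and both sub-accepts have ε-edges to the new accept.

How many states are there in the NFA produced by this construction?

16

Per subexpression:
Each of the 6 symbol leaves contributes a 2-state fragment.
  q|r — 6 states
  r|q — 6 states
  (q|r)r(r|q)q — 16 states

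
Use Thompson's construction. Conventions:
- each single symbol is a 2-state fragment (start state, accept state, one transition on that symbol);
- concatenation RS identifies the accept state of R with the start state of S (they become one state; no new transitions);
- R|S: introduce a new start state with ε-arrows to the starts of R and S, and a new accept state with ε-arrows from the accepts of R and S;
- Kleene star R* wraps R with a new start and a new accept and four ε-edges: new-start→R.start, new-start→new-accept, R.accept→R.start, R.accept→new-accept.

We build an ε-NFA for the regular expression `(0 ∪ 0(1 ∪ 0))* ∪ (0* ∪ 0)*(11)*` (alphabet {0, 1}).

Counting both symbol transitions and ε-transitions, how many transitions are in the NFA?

By structural recursion:
Each of the 8 symbol leaves contributes 1 transition (1 symbol, 0 ε).
  1 ∪ 0 = 6 transitions (2 symbol, 4 ε)
  0(1 ∪ 0) = 7 transitions (3 symbol, 4 ε)
  0 ∪ 0(1 ∪ 0) = 12 transitions (4 symbol, 8 ε)
  (0 ∪ 0(1 ∪ 0))* = 16 transitions (4 symbol, 12 ε)
  0* = 5 transitions (1 symbol, 4 ε)
  0* ∪ 0 = 10 transitions (2 symbol, 8 ε)
  (0* ∪ 0)* = 14 transitions (2 symbol, 12 ε)
  11 = 2 transitions (2 symbol, 0 ε)
  (11)* = 6 transitions (2 symbol, 4 ε)
  (0* ∪ 0)*(11)* = 20 transitions (4 symbol, 16 ε)
  (0 ∪ 0(1 ∪ 0))* ∪ (0* ∪ 0)*(11)* = 40 transitions (8 symbol, 32 ε)

40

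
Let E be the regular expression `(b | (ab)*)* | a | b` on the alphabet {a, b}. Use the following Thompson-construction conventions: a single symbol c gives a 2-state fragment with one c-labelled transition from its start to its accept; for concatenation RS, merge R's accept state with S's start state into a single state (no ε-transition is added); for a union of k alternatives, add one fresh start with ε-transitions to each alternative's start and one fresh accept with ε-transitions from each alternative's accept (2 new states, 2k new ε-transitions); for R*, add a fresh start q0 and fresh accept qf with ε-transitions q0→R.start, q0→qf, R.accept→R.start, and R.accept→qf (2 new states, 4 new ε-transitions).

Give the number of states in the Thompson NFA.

17

Bottom-up over the parse tree:
Each of the 5 symbol leaves contributes a 2-state fragment.
  ab → 3 states
  (ab)* → 5 states
  b | (ab)* → 9 states
  (b | (ab)*)* → 11 states
  (b | (ab)*)* | a | b → 17 states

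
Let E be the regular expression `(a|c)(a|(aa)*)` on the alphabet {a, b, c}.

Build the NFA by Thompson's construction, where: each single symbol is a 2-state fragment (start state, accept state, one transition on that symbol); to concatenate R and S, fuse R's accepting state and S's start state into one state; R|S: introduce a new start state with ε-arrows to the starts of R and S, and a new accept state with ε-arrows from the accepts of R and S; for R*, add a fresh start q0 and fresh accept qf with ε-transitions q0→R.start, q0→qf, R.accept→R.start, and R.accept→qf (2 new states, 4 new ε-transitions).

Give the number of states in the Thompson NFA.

14

By structural recursion:
Each of the 5 symbol leaves contributes a 2-state fragment.
  a|c → 6 states
  aa → 3 states
  (aa)* → 5 states
  a|(aa)* → 9 states
  (a|c)(a|(aa)*) → 14 states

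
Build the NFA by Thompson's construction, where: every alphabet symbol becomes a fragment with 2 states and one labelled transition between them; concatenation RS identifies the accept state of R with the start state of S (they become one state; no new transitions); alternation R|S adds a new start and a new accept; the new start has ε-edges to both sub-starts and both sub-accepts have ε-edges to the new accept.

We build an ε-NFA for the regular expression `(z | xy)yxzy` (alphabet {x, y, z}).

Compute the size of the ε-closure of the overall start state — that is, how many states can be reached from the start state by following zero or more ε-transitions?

Let C(F) = |ε-closure(F.start)| within fragment F, and note whether F accepts ε. Symbol fragments have C = 1 and do not accept ε. Then:
  xy → C equals the left operand's closure size = 1 (its accept is not ε-reachable, so the closure stops there)
  z | xy → C = 1 + 1 + 1 = 3 (the new accept is not ε-reachable since no branch accepts ε)
  (z | xy)yxzy → same as the first factor's closure: C = 3

3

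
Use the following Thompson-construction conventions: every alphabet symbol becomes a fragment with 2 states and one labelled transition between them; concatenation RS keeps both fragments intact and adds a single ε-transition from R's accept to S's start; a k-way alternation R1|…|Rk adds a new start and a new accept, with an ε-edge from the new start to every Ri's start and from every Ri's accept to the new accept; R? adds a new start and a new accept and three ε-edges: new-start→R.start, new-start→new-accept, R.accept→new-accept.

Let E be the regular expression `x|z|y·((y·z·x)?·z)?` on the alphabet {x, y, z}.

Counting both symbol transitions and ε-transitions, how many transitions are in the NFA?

23

Per subexpression:
Each of the 7 symbol leaves contributes 1 transition (1 symbol, 0 ε).
  y·z·x — 5 transitions (3 symbol, 2 ε)
  (y·z·x)? — 8 transitions (3 symbol, 5 ε)
  (y·z·x)?·z — 10 transitions (4 symbol, 6 ε)
  ((y·z·x)?·z)? — 13 transitions (4 symbol, 9 ε)
  y·((y·z·x)?·z)? — 15 transitions (5 symbol, 10 ε)
  x|z|y·((y·z·x)?·z)? — 23 transitions (7 symbol, 16 ε)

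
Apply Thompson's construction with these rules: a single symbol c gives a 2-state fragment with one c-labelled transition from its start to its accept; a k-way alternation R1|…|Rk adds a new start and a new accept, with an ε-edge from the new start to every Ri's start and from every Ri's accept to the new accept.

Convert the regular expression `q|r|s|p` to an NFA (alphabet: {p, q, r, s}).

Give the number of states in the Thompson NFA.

10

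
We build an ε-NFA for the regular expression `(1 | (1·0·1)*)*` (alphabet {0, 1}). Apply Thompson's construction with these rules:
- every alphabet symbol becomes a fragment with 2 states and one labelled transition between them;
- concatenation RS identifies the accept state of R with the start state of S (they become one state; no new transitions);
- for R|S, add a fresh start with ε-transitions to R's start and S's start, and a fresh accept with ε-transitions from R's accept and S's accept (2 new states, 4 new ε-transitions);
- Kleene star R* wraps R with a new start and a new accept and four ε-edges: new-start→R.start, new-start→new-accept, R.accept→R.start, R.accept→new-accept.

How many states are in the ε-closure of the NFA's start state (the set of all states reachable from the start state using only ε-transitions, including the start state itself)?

Compute the ε-closure size of each fragment's start state recursively; a symbol fragment's start has no outgoing ε-edge, so its closure is just itself (size 1).
  1·0·1 : |closure| equals the left operand's closure size = 1 (its accept is not ε-reachable, so the closure stops there)
  (1·0·1)* : the star's fresh start ε-reaches both the body's start and the fresh accept: |closure| = 2 + 1 = 3
  1 | (1·0·1)* : new start ε-reaches every alternative's start; at least one alternative accepts ε, so the union's new accept is reached too: |closure| = 1 + 1 + 3 + 1 = 6
  (1 | (1·0·1)*)* : the star's fresh start ε-reaches both the body's start and the fresh accept: |closure| = 2 + 6 = 8

8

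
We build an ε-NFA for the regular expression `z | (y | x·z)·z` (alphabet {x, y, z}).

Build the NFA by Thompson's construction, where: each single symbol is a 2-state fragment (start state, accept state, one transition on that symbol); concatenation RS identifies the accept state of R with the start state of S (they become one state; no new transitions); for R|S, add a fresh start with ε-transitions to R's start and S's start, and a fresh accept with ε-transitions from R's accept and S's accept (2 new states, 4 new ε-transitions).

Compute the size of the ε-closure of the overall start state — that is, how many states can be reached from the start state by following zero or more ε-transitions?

5

Work bottom-up. For each fragment F, track |ε-closure(F.start)| and whether F's accept lies in that closure (i.e. whether F accepts ε). A single-symbol fragment has closure size 1 and does not accept ε.
  x·z → C equals the left operand's closure size = 1 (its accept is not ε-reachable, so the closure stops there)
  y | x·z → C = 1 + 1 + 1 = 3 (the new accept is not ε-reachable since no branch accepts ε)
  (y | x·z)·z → same as the first factor's closure: C = 3
  z | (y | x·z)·z → C = 1 + 1 + 3 = 5 (the new accept is not ε-reachable since no branch accepts ε)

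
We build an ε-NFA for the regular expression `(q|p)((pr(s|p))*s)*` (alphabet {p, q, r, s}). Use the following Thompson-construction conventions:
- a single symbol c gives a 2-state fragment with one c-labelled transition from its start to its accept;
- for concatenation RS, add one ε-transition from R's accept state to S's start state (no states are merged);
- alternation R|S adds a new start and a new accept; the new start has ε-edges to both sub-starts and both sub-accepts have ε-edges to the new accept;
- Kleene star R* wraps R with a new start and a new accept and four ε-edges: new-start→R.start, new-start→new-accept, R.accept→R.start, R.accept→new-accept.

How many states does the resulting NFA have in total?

22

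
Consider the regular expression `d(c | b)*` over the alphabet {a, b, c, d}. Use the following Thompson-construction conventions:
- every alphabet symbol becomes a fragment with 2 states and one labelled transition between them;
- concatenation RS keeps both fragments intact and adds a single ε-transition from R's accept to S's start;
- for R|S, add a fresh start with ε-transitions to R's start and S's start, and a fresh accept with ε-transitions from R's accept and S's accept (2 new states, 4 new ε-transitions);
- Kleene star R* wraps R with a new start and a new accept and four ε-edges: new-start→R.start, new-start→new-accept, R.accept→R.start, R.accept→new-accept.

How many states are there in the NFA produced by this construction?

10

Per subexpression:
Each of the 3 symbol leaves contributes a 2-state fragment.
  c | b — 6 states
  (c | b)* — 8 states
  d(c | b)* — 10 states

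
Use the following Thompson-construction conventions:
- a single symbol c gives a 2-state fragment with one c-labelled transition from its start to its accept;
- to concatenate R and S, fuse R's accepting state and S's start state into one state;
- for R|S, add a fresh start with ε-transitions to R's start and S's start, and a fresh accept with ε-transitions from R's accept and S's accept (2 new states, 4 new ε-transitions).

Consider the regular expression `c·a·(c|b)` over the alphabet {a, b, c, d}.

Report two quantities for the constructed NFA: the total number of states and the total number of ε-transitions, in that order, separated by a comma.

Recursing over subexpressions:
Each of the 4 symbol leaves contributes 2 states and 0 ε-transitions.
  c|b = 6 states, 4 ε-transitions
  c·a·(c|b) = 8 states, 4 ε-transitions

8, 4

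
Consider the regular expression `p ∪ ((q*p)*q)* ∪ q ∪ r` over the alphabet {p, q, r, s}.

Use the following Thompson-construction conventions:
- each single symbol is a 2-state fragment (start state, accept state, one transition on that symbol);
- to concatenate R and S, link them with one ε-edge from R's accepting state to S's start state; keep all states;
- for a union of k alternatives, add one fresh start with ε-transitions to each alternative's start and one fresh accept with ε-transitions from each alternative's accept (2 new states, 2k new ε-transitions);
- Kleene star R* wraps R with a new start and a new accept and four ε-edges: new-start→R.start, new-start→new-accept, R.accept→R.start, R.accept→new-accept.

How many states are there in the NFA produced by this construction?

20

Per subexpression:
Each of the 6 symbol leaves contributes a 2-state fragment.
  q* — 4 states
  q*p — 6 states
  (q*p)* — 8 states
  (q*p)*q — 10 states
  ((q*p)*q)* — 12 states
  p ∪ ((q*p)*q)* ∪ q ∪ r — 20 states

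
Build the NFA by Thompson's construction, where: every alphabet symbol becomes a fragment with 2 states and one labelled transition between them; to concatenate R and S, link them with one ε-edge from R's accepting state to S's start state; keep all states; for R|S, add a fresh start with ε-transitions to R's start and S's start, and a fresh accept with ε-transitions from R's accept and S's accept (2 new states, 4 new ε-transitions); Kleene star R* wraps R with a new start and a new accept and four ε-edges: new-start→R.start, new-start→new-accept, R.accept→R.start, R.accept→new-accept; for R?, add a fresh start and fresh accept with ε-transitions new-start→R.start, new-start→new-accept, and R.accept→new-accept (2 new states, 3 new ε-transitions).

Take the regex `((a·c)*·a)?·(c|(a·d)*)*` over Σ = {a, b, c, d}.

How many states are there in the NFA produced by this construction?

Building bottom-up:
Each of the 6 symbol leaves contributes a 2-state fragment.
  a·c → 4 states
  (a·c)* → 6 states
  (a·c)*·a → 8 states
  ((a·c)*·a)? → 10 states
  a·d → 4 states
  (a·d)* → 6 states
  c|(a·d)* → 10 states
  (c|(a·d)*)* → 12 states
  ((a·c)*·a)?·(c|(a·d)*)* → 22 states

22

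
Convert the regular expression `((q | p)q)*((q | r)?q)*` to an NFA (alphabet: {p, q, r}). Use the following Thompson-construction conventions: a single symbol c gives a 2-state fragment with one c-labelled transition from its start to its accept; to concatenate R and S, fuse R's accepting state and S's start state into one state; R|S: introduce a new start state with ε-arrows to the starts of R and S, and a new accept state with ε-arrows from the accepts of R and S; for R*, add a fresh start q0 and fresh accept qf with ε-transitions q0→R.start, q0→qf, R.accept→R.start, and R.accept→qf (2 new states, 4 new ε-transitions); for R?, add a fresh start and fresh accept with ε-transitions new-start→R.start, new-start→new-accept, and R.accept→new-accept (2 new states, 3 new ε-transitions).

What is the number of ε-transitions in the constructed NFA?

19

Bottom-up over the parse tree:
Each of the 6 symbol leaves contributes 0 ε-transitions.
  q | p = 4 ε-transitions
  (q | p)q = 4 ε-transitions
  ((q | p)q)* = 8 ε-transitions
  q | r = 4 ε-transitions
  (q | r)? = 7 ε-transitions
  (q | r)?q = 7 ε-transitions
  ((q | r)?q)* = 11 ε-transitions
  ((q | p)q)*((q | r)?q)* = 19 ε-transitions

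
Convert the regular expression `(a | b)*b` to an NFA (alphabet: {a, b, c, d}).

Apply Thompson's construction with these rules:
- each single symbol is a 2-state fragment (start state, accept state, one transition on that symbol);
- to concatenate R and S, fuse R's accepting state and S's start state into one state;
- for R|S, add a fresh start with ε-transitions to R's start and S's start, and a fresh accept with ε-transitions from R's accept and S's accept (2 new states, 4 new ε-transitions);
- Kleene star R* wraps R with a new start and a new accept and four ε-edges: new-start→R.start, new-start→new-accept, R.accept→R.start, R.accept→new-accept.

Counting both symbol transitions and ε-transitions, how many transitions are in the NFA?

Recursing over subexpressions:
Each of the 3 symbol leaves contributes 1 transition (1 symbol, 0 ε).
  a | b — 6 transitions (2 symbol, 4 ε)
  (a | b)* — 10 transitions (2 symbol, 8 ε)
  (a | b)*b — 11 transitions (3 symbol, 8 ε)

11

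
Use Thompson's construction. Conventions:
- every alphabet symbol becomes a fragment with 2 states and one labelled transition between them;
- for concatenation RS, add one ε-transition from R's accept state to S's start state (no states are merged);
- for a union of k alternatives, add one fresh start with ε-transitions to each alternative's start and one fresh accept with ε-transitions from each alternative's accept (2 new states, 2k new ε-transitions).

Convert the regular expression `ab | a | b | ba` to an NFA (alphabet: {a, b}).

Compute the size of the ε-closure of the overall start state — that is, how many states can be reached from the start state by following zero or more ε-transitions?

5

Compute the ε-closure size of each fragment's start state recursively; a symbol fragment's start has no outgoing ε-edge, so its closure is just itself (size 1).
  ab : C equals the left operand's closure size = 1 (its accept is not ε-reachable, so the closure stops there)
  ba : C equals the left operand's closure size = 1 (its accept is not ε-reachable, so the closure stops there)
  ab | a | b | ba : new start ε-reaches every alternative's start; none of them accept ε, so the new accept is not reached: C = 1 + 1 + 1 + 1 + 1 = 5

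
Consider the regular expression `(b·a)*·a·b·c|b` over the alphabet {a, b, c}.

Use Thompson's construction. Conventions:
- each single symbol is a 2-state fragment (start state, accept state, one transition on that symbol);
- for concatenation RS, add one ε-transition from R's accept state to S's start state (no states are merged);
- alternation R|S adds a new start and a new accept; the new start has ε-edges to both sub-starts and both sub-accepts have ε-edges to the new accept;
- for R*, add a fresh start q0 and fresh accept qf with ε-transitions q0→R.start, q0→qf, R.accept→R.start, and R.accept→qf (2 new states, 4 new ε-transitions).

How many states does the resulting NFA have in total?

16

Recursing over subexpressions:
Each of the 6 symbol leaves contributes a 2-state fragment.
  b·a — 4 states
  (b·a)* — 6 states
  (b·a)*·a·b·c — 12 states
  (b·a)*·a·b·c|b — 16 states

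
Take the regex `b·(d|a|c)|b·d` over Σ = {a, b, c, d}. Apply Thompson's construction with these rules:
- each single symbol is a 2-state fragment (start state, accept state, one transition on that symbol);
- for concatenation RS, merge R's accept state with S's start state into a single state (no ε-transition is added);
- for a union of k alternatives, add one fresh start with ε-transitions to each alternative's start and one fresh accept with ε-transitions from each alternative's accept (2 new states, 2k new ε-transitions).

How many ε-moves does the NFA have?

By structural recursion:
Each of the 6 symbol leaves contributes 0 ε-transitions.
  d|a|c = 6 ε-transitions
  b·(d|a|c) = 6 ε-transitions
  b·d = 0 ε-transitions
  b·(d|a|c)|b·d = 10 ε-transitions

10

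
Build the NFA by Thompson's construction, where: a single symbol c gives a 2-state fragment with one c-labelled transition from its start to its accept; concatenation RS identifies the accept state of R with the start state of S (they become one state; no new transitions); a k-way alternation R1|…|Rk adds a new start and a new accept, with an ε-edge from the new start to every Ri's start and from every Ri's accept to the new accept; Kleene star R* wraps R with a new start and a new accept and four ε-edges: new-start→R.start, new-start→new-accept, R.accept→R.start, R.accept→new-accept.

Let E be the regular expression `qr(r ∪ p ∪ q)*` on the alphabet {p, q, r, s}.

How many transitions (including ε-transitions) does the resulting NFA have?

15

Per subexpression:
Each of the 5 symbol leaves contributes 1 transition (1 symbol, 0 ε).
  r ∪ p ∪ q — 9 transitions (3 symbol, 6 ε)
  (r ∪ p ∪ q)* — 13 transitions (3 symbol, 10 ε)
  qr(r ∪ p ∪ q)* — 15 transitions (5 symbol, 10 ε)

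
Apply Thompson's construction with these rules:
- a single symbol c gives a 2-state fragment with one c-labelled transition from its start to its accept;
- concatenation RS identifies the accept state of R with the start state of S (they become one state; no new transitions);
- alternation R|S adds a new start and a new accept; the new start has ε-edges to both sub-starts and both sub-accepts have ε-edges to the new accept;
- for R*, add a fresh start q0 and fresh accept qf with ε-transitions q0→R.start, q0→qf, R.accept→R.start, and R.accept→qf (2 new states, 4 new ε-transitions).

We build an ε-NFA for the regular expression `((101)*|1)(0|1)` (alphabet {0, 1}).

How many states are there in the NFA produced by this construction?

15

Per subexpression:
Each of the 6 symbol leaves contributes a 2-state fragment.
  101 → 4 states
  (101)* → 6 states
  (101)*|1 → 10 states
  0|1 → 6 states
  ((101)*|1)(0|1) → 15 states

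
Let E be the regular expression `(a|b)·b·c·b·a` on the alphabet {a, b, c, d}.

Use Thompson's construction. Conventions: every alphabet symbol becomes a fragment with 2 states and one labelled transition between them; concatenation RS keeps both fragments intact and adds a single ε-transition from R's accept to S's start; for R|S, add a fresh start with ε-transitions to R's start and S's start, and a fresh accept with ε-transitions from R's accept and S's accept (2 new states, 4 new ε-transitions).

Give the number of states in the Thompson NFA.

Per subexpression:
Each of the 6 symbol leaves contributes a 2-state fragment.
  a|b — 6 states
  (a|b)·b·c·b·a — 14 states

14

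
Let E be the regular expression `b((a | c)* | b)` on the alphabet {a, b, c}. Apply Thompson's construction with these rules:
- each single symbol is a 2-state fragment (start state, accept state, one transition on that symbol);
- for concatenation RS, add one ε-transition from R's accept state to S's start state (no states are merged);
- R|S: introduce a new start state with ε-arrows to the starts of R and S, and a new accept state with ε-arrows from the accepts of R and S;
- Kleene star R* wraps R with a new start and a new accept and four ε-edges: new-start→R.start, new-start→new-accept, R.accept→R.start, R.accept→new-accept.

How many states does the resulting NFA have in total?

14

Bottom-up over the parse tree:
Each of the 4 symbol leaves contributes a 2-state fragment.
  a | c : 6 states
  (a | c)* : 8 states
  (a | c)* | b : 12 states
  b((a | c)* | b) : 14 states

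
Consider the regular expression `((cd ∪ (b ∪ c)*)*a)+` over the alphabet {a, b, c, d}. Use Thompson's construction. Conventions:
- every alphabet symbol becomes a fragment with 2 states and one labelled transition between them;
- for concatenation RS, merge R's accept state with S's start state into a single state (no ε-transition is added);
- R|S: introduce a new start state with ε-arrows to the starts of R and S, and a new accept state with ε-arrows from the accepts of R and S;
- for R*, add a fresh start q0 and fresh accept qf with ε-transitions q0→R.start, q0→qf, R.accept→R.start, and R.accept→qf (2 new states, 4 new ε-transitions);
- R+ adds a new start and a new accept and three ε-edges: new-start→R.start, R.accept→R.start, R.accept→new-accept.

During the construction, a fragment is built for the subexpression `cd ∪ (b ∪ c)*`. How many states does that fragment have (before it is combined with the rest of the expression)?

13

Fragment for `cd ∪ (b ∪ c)*`:
Each of the 4 symbol leaves contributes a 2-state fragment.
  cd → 3 states
  b ∪ c → 6 states
  (b ∪ c)* → 8 states
  cd ∪ (b ∪ c)* → 13 states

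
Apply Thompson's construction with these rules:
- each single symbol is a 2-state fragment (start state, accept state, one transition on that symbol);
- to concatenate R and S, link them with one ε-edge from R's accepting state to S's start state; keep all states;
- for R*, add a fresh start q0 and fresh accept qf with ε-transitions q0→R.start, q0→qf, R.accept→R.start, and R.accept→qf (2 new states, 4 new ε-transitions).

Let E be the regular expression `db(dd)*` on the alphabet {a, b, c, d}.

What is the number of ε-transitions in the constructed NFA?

Bottom-up over the parse tree:
Each of the 4 symbol leaves contributes 0 ε-transitions.
  dd : 1 ε-transition
  (dd)* : 5 ε-transitions
  db(dd)* : 7 ε-transitions

7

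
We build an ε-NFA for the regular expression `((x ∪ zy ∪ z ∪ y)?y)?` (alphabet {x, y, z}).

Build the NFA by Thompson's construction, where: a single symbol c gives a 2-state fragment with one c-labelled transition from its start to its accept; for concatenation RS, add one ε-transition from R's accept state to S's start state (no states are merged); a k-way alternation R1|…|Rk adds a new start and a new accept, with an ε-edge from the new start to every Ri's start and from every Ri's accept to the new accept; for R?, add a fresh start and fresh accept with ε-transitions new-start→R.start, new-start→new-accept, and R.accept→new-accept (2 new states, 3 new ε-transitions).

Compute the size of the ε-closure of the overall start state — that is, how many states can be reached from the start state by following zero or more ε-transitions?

10

Compute the ε-closure size of each fragment's start state recursively; a symbol fragment's start has no outgoing ε-edge, so its closure is just itself (size 1).
  zy — C equals the left operand's closure size = 1 (its accept is not ε-reachable, so the closure stops there)
  x ∪ zy ∪ z ∪ y — new start ε-reaches every alternative's start; none of them accept ε, so the new accept is not reached: C = 1 + 1 + 1 + 1 + 1 = 5
  (x ∪ zy ∪ z ∪ y)? — new start has ε-edges to the inner start and to the new accept, so C = 2 + 5 = 7
  (x ∪ zy ∪ z ∪ y)?y — C = 7 + 1 = 8 (closure spills across the concat boundary because the left factor accepts ε)
  ((x ∪ zy ∪ z ∪ y)?y)? — new start has ε-edges to the inner start and to the new accept, so C = 2 + 8 = 10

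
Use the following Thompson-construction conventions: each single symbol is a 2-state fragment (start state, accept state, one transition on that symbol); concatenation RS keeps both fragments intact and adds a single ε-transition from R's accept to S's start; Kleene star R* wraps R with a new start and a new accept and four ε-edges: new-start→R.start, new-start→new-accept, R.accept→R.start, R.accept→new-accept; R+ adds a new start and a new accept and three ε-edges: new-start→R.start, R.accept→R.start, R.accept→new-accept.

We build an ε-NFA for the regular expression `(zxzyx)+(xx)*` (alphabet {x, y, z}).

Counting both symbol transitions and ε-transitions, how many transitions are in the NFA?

20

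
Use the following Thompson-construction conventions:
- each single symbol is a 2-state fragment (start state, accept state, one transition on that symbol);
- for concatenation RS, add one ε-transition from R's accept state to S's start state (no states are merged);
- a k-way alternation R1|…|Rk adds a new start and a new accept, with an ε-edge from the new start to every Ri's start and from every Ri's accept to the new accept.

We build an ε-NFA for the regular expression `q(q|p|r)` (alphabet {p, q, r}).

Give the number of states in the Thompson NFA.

Recursing over subexpressions:
Each of the 4 symbol leaves contributes a 2-state fragment.
  q|p|r → 8 states
  q(q|p|r) → 10 states

10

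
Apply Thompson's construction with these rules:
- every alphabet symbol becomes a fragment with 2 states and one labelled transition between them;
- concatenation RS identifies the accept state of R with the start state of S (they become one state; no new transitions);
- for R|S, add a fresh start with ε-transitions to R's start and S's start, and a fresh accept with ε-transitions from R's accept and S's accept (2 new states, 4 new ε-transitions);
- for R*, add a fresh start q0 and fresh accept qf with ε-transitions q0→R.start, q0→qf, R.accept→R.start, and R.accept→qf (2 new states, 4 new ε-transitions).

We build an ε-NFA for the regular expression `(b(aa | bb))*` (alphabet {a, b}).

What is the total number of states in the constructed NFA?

11

Building bottom-up:
Each of the 5 symbol leaves contributes a 2-state fragment.
  aa — 3 states
  bb — 3 states
  aa | bb — 8 states
  b(aa | bb) — 9 states
  (b(aa | bb))* — 11 states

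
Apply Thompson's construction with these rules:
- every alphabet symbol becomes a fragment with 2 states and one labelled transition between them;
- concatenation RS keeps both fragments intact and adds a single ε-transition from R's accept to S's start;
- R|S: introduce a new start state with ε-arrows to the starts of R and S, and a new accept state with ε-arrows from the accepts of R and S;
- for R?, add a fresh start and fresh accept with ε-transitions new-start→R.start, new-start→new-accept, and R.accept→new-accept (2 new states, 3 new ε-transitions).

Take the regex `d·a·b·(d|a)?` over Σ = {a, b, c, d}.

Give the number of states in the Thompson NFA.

14

By structural recursion:
Each of the 5 symbol leaves contributes a 2-state fragment.
  d|a = 6 states
  (d|a)? = 8 states
  d·a·b·(d|a)? = 14 states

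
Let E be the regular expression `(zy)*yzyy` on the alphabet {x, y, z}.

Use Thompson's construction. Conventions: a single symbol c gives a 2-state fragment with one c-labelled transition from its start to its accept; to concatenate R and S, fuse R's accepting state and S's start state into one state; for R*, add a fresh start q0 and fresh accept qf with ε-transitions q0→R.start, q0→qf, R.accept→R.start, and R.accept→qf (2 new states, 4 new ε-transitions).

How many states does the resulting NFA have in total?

By structural recursion:
Each of the 6 symbol leaves contributes a 2-state fragment.
  zy → 3 states
  (zy)* → 5 states
  (zy)*yzyy → 9 states

9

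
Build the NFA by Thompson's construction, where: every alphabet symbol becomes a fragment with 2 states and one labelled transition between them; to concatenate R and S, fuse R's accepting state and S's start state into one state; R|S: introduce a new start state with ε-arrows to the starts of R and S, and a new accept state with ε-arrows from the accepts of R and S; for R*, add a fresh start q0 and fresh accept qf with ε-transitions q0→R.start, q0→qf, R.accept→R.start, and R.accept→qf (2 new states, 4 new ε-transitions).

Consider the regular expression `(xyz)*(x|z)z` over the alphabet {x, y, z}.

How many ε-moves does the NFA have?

8

Bottom-up over the parse tree:
Each of the 6 symbol leaves contributes 0 ε-transitions.
  xyz → 0 ε-transitions
  (xyz)* → 4 ε-transitions
  x|z → 4 ε-transitions
  (xyz)*(x|z)z → 8 ε-transitions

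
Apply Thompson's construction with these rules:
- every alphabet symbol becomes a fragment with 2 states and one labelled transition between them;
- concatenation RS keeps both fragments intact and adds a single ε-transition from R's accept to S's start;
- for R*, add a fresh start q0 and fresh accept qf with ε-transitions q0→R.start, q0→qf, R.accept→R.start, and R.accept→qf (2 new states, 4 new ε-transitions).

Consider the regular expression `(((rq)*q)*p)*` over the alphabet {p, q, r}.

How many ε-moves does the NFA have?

15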